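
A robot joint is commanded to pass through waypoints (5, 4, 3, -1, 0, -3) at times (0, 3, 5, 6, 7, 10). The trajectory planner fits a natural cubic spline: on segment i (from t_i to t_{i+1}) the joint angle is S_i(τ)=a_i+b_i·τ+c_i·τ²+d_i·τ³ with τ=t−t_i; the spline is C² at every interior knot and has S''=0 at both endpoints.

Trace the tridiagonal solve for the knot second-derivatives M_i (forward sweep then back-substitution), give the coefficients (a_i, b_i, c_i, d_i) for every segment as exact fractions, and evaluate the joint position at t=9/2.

  seg 0: a=5 b=-683/828 c=0 d=407/7452
  seg 1: a=4 b=269/414 c=407/828 d=-883/1656
  seg 2: a=3 b=-87/23 c=-1121/414 d=1031/414
  seg 3: a=-1 b=-715/414 c=986/207 d=-281/138
  seg 4: a=0 b=350/207 c=-557/414 d=557/3726
S(9/2) = 18905/4416

Δ: Δ0=-1/3, Δ1=-1/2, Δ2=-4, Δ3=1, Δ4=-1
row 1: diag=10, rhs=-1; c'=1/5, d'=-1/10
row 2: denom=6−2·1/5=28/5; d'=(-21−2·-1/10)/(28/5)=-26/7
row 3: denom=4−1·5/28=107/28; d'=(30−1·-26/7)/(107/28)=944/107
row 4: denom=8−1·28/107=828/107; d'=(-12−1·944/107)/(828/107)=-557/207
back: M4=-557/207
back: M3=944/107−28/107·-557/207=1972/207
back: M2=-26/7−5/28·1972/207=-1121/207
back: M1=-1/10−1/5·-1121/207=407/414
M: M0=0, M1=407/414, M2=-1121/207, M3=1972/207, M4=-557/207, M5=0
seg 0: a=5, c=M0/2=0, d=(M1−M0)/(6·3)=407/7452, b=Δ0−h0·(2M0+M1)/6=-683/828
seg 1: a=4, c=M1/2=407/828, d=(M2−M1)/(6·2)=-883/1656, b=Δ1−h1·(2M1+M2)/6=269/414
seg 2: a=3, c=M2/2=-1121/414, d=(M3−M2)/(6·1)=1031/414, b=Δ2−h2·(2M2+M3)/6=-87/23
seg 3: a=-1, c=M3/2=986/207, d=(M4−M3)/(6·1)=-281/138, b=Δ3−h3·(2M3+M4)/6=-715/414
seg 4: a=0, c=M4/2=-557/414, d=(M5−M4)/(6·3)=557/3726, b=Δ4−h4·(2M4+M5)/6=350/207
t_q=9/2 → seg 1, τ=3/2; S=4+269/414·τ+407/828·τ²+-883/1656·τ³=18905/4416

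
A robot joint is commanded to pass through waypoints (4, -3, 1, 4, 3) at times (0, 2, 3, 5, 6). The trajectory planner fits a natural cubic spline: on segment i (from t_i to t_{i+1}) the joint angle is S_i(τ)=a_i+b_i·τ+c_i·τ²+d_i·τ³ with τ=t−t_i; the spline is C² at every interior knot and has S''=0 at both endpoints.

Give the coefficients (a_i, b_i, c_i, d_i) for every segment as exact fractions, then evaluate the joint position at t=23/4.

Δ: Δ0=-7/2, Δ1=4, Δ2=3/2, Δ3=-1
row 1: diag=6, rhs=45; c'=1/6, d'=15/2
row 2: denom=6−1·1/6=35/6; d'=(-15−1·15/2)/(35/6)=-27/7
row 3: denom=6−2·12/35=186/35; d'=(-15−2·-27/7)/(186/35)=-85/62
back: M3=-85/62
back: M2=-27/7−12/35·-85/62=-105/31
back: M1=15/2−1/6·-105/31=250/31
M: M0=0, M1=250/31, M2=-105/31, M3=-85/62, M4=0
seg 0: a=4, c=M0/2=0, d=(M1−M0)/(6·2)=125/186, b=Δ0−h0·(2M0+M1)/6=-1151/186
seg 1: a=-3, c=M1/2=125/31, d=(M2−M1)/(6·1)=-355/186, b=Δ1−h1·(2M1+M2)/6=349/186
seg 2: a=1, c=M2/2=-105/62, d=(M3−M2)/(6·2)=125/744, b=Δ2−h2·(2M2+M3)/6=392/93
seg 3: a=4, c=M3/2=-85/124, d=(M4−M3)/(6·1)=85/372, b=Δ3−h3·(2M3+M4)/6=-101/186
t_q=23/4 → seg 3, τ=3/4; S=4+-101/186·τ+-85/124·τ²+85/372·τ³=26217/7936

  seg 0: a=4 b=-1151/186 c=0 d=125/186
  seg 1: a=-3 b=349/186 c=125/31 d=-355/186
  seg 2: a=1 b=392/93 c=-105/62 d=125/744
  seg 3: a=4 b=-101/186 c=-85/124 d=85/372
S(23/4) = 26217/7936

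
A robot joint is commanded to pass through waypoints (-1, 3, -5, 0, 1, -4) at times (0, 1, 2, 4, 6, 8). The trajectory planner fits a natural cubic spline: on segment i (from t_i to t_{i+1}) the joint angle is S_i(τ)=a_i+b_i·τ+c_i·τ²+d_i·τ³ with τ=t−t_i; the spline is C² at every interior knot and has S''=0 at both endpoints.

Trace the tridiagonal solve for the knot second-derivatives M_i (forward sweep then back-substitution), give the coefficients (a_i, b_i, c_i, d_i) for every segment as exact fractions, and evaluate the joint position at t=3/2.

  seg 0: a=-1 b=4797/626 c=0 d=-2293/626
  seg 1: a=3 b=-1041/313 c=-6879/626 d=3953/626
  seg 2: a=-5 b=-3981/626 c=2490/313 d=-2207/1252
  seg 3: a=0 b=2697/626 c=-1641/626 d=449/1252
  seg 4: a=1 b=-1173/626 c=-147/313 d=49/626
S(3/2) = -3109/5008

Δ: Δ0=4, Δ1=-8, Δ2=5/2, Δ3=1/2, Δ4=-5/2
row 1: diag=4, rhs=-72; c'=1/4, d'=-18
row 2: denom=6−1·1/4=23/4; d'=(63−1·-18)/(23/4)=324/23
row 3: denom=8−2·8/23=168/23; d'=(-12−2·324/23)/(168/23)=-11/2
row 4: denom=8−2·23/84=313/42; d'=(-18−2·-11/2)/(313/42)=-294/313
back: M4=-294/313
back: M3=-11/2−23/84·-294/313=-1641/313
back: M2=324/23−8/23·-1641/313=4980/313
back: M1=-18−1/4·4980/313=-6879/313
M: M0=0, M1=-6879/313, M2=4980/313, M3=-1641/313, M4=-294/313, M5=0
seg 0: a=-1, c=M0/2=0, d=(M1−M0)/(6·1)=-2293/626, b=Δ0−h0·(2M0+M1)/6=4797/626
seg 1: a=3, c=M1/2=-6879/626, d=(M2−M1)/(6·1)=3953/626, b=Δ1−h1·(2M1+M2)/6=-1041/313
seg 2: a=-5, c=M2/2=2490/313, d=(M3−M2)/(6·2)=-2207/1252, b=Δ2−h2·(2M2+M3)/6=-3981/626
seg 3: a=0, c=M3/2=-1641/626, d=(M4−M3)/(6·2)=449/1252, b=Δ3−h3·(2M3+M4)/6=2697/626
seg 4: a=1, c=M4/2=-147/313, d=(M5−M4)/(6·2)=49/626, b=Δ4−h4·(2M4+M5)/6=-1173/626
t_q=3/2 → seg 1, τ=1/2; S=3+-1041/313·τ+-6879/626·τ²+3953/626·τ³=-3109/5008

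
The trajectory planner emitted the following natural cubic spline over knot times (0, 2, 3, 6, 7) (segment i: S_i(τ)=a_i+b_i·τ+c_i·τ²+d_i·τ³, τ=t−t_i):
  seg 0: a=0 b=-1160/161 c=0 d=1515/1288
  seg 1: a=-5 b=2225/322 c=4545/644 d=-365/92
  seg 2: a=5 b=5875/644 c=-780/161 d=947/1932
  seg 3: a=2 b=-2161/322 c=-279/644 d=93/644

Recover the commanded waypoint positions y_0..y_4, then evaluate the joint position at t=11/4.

y_0=0 y_1=-5 y_2=5 y_3=2 y_4=-5
S(11/4) = 102155/41216

y_0 = S_0(0) = a_0 = 0
y_1 = S_1(0) = a_1 = -5
y_2 = S_2(0) = a_2 = 5
y_3 = S_3(0) = a_3 = 2
y_4 = S_3(1) = -5
t_q=11/4 is in segment 1 (τ=3/4); S_1(τ)=102155/41216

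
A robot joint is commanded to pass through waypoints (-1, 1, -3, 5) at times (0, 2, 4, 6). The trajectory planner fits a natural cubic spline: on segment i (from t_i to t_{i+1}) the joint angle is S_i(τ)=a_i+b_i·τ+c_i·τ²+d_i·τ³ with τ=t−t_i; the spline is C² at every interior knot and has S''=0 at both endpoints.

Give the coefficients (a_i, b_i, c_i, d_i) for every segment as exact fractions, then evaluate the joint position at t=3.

Δ: Δ0=1, Δ1=-2, Δ2=4
row 1: diag=8, rhs=-18; c'=1/4, d'=-9/4
row 2: denom=8−2·1/4=15/2; d'=(36−2·-9/4)/(15/2)=27/5
back: M2=27/5
back: M1=-9/4−1/4·27/5=-18/5
M: M0=0, M1=-18/5, M2=27/5, M3=0
seg 0: a=-1, c=M0/2=0, d=(M1−M0)/(6·2)=-3/10, b=Δ0−h0·(2M0+M1)/6=11/5
seg 1: a=1, c=M1/2=-9/5, d=(M2−M1)/(6·2)=3/4, b=Δ1−h1·(2M1+M2)/6=-7/5
seg 2: a=-3, c=M2/2=27/10, d=(M3−M2)/(6·2)=-9/20, b=Δ2−h2·(2M2+M3)/6=2/5
t_q=3 → seg 1, τ=1; S=1+-7/5·τ+-9/5·τ²+3/4·τ³=-29/20

  seg 0: a=-1 b=11/5 c=0 d=-3/10
  seg 1: a=1 b=-7/5 c=-9/5 d=3/4
  seg 2: a=-3 b=2/5 c=27/10 d=-9/20
S(3) = -29/20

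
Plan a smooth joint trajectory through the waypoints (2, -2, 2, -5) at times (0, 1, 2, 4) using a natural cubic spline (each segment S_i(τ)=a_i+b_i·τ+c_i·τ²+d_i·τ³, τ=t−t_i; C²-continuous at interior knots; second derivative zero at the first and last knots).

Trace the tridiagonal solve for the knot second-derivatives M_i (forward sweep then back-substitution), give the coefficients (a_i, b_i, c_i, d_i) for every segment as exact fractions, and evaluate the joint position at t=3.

Δ: Δ0=-4, Δ1=4, Δ2=-7/2
row 1: diag=4, rhs=48; c'=1/4, d'=12
row 2: denom=6−1·1/4=23/4; d'=(-45−1·12)/(23/4)=-228/23
back: M2=-228/23
back: M1=12−1/4·-228/23=333/23
M: M0=0, M1=333/23, M2=-228/23, M3=0
seg 0: a=2, c=M0/2=0, d=(M1−M0)/(6·1)=111/46, b=Δ0−h0·(2M0+M1)/6=-295/46
seg 1: a=-2, c=M1/2=333/46, d=(M2−M1)/(6·1)=-187/46, b=Δ1−h1·(2M1+M2)/6=19/23
seg 2: a=2, c=M2/2=-114/23, d=(M3−M2)/(6·2)=19/23, b=Δ2−h2·(2M2+M3)/6=143/46
t_q=3 → seg 2, τ=1; S=2+143/46·τ+-114/23·τ²+19/23·τ³=45/46

  seg 0: a=2 b=-295/46 c=0 d=111/46
  seg 1: a=-2 b=19/23 c=333/46 d=-187/46
  seg 2: a=2 b=143/46 c=-114/23 d=19/23
S(3) = 45/46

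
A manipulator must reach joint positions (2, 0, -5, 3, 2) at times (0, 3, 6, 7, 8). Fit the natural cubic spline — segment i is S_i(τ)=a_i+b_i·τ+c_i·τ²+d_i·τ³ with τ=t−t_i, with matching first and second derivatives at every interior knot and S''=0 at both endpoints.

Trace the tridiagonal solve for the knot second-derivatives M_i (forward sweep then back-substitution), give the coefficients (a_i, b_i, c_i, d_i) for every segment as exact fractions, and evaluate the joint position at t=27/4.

Δ: Δ0=-2/3, Δ1=-5/3, Δ2=8, Δ3=-1
row 1: diag=12, rhs=-6; c'=1/4, d'=-1/2
row 2: denom=8−3·1/4=29/4; d'=(58−3·-1/2)/(29/4)=238/29
row 3: denom=4−1·4/29=112/29; d'=(-54−1·238/29)/(112/29)=-451/28
back: M3=-451/28
back: M2=238/29−4/29·-451/28=73/7
back: M1=-1/2−1/4·73/7=-87/28
M: M0=0, M1=-87/28, M2=73/7, M3=-451/28, M4=0
seg 0: a=2, c=M0/2=0, d=(M1−M0)/(6·3)=-29/168, b=Δ0−h0·(2M0+M1)/6=149/168
seg 1: a=0, c=M1/2=-87/56, d=(M2−M1)/(6·3)=379/504, b=Δ1−h1·(2M1+M2)/6=-317/84
seg 2: a=-5, c=M2/2=73/14, d=(M3−M2)/(6·1)=-743/168, b=Δ2−h2·(2M2+M3)/6=173/24
seg 3: a=3, c=M3/2=-451/56, d=(M4−M3)/(6·1)=451/168, b=Δ3−h3·(2M3+M4)/6=367/84
t_q=27/4 → seg 2, τ=3/4; S=-5+173/24·τ+73/14·τ²+-743/168·τ³=5281/3584

  seg 0: a=2 b=149/168 c=0 d=-29/168
  seg 1: a=0 b=-317/84 c=-87/56 d=379/504
  seg 2: a=-5 b=173/24 c=73/14 d=-743/168
  seg 3: a=3 b=367/84 c=-451/56 d=451/168
S(27/4) = 5281/3584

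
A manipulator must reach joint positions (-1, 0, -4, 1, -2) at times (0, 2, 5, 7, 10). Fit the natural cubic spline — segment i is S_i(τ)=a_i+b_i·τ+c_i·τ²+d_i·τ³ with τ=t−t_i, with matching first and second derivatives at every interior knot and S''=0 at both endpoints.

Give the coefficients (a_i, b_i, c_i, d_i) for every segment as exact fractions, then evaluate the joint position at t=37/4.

  seg 0: a=-1 b=353/290 c=0 d=-26/145
  seg 1: a=0 b=-271/290 c=-156/145 d=2461/7830
  seg 2: a=-4 b=159/145 c=305/174 d=-1829/3480
  seg 3: a=1 b=1567/870 c=-2437/1740 d=2437/15660
S(37/4) = -1969/7424

Δ: Δ0=1/2, Δ1=-4/3, Δ2=5/2, Δ3=-1
row 1: diag=10, rhs=-11; c'=3/10, d'=-11/10
row 2: denom=10−3·3/10=91/10; d'=(23−3·-11/10)/(91/10)=263/91
row 3: denom=10−2·20/91=870/91; d'=(-21−2·263/91)/(870/91)=-2437/870
back: M3=-2437/870
back: M2=263/91−20/91·-2437/870=305/87
back: M1=-11/10−3/10·305/87=-312/145
M: M0=0, M1=-312/145, M2=305/87, M3=-2437/870, M4=0
seg 0: a=-1, c=M0/2=0, d=(M1−M0)/(6·2)=-26/145, b=Δ0−h0·(2M0+M1)/6=353/290
seg 1: a=0, c=M1/2=-156/145, d=(M2−M1)/(6·3)=2461/7830, b=Δ1−h1·(2M1+M2)/6=-271/290
seg 2: a=-4, c=M2/2=305/174, d=(M3−M2)/(6·2)=-1829/3480, b=Δ2−h2·(2M2+M3)/6=159/145
seg 3: a=1, c=M3/2=-2437/1740, d=(M4−M3)/(6·3)=2437/15660, b=Δ3−h3·(2M3+M4)/6=1567/870
t_q=37/4 → seg 3, τ=9/4; S=1+1567/870·τ+-2437/1740·τ²+2437/15660·τ³=-1969/7424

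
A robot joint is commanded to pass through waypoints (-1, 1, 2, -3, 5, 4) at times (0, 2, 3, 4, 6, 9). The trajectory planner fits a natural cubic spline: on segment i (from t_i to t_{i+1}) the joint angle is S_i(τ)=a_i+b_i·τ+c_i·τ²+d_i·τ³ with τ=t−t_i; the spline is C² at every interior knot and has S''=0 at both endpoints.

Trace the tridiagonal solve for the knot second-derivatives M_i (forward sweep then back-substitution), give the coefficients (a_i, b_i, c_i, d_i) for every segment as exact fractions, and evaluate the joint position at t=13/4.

  seg 0: a=-1 b=269/921 c=0 d=163/921
  seg 1: a=1 b=2225/921 c=326/307 d=-2282/921
  seg 2: a=2 b=-2665/921 c=-1956/307 d=3928/921
  seg 3: a=-3 b=-2617/921 c=1972/307 d=-5531/3684
  seg 4: a=5 b=4454/921 c=-1587/614 d=529/1842
S(13/4) = 2321/2456

Δ: Δ0=1, Δ1=1, Δ2=-5, Δ3=4, Δ4=-1/3
row 1: diag=6, rhs=0; c'=1/6, d'=0
row 2: denom=4−1·1/6=23/6; d'=(-36−1·0)/(23/6)=-216/23
row 3: denom=6−1·6/23=132/23; d'=(54−1·-216/23)/(132/23)=243/22
row 4: denom=10−2·23/66=307/33; d'=(-26−2·243/22)/(307/33)=-1587/307
back: M4=-1587/307
back: M3=243/22−23/66·-1587/307=3944/307
back: M2=-216/23−6/23·3944/307=-3912/307
back: M1=0−1/6·-3912/307=652/307
M: M0=0, M1=652/307, M2=-3912/307, M3=3944/307, M4=-1587/307, M5=0
seg 0: a=-1, c=M0/2=0, d=(M1−M0)/(6·2)=163/921, b=Δ0−h0·(2M0+M1)/6=269/921
seg 1: a=1, c=M1/2=326/307, d=(M2−M1)/(6·1)=-2282/921, b=Δ1−h1·(2M1+M2)/6=2225/921
seg 2: a=2, c=M2/2=-1956/307, d=(M3−M2)/(6·1)=3928/921, b=Δ2−h2·(2M2+M3)/6=-2665/921
seg 3: a=-3, c=M3/2=1972/307, d=(M4−M3)/(6·2)=-5531/3684, b=Δ3−h3·(2M3+M4)/6=-2617/921
seg 4: a=5, c=M4/2=-1587/614, d=(M5−M4)/(6·3)=529/1842, b=Δ4−h4·(2M4+M5)/6=4454/921
t_q=13/4 → seg 2, τ=1/4; S=2+-2665/921·τ+-1956/307·τ²+3928/921·τ³=2321/2456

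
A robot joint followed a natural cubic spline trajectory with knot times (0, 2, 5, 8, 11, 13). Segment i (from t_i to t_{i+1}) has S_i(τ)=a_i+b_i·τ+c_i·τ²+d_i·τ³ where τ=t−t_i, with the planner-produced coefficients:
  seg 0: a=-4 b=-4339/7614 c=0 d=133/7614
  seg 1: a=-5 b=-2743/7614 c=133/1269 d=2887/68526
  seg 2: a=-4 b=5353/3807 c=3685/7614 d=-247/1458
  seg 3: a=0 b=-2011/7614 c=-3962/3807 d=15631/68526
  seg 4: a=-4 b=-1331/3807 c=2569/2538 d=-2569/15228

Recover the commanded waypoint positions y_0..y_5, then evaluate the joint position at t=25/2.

y_0=-4 y_1=-5 y_2=-4 y_3=0 y_4=-4 y_5=-2
S(25/2) = -114365/40608

y_0 = S_0(0) = a_0 = -4
y_1 = S_1(0) = a_1 = -5
y_2 = S_2(0) = a_2 = -4
y_3 = S_3(0) = a_3 = 0
y_4 = S_4(0) = a_4 = -4
y_5 = S_4(2) = -2
t_q=25/2 is in segment 4 (τ=3/2); S_4(τ)=-114365/40608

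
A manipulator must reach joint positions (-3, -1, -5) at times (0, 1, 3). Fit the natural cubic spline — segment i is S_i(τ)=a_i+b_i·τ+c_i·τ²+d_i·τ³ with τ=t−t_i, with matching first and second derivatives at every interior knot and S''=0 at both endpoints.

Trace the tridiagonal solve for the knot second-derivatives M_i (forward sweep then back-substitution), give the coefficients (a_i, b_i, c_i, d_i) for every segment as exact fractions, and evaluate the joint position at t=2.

Δ: Δ0=2, Δ1=-2
row 1: diag=6, rhs=-24; c'=1/3, d'=-4
back: M1=-4
M: M0=0, M1=-4, M2=0
seg 0: a=-3, c=M0/2=0, d=(M1−M0)/(6·1)=-2/3, b=Δ0−h0·(2M0+M1)/6=8/3
seg 1: a=-1, c=M1/2=-2, d=(M2−M1)/(6·2)=1/3, b=Δ1−h1·(2M1+M2)/6=2/3
t_q=2 → seg 1, τ=1; S=-1+2/3·τ+-2·τ²+1/3·τ³=-2

  seg 0: a=-3 b=8/3 c=0 d=-2/3
  seg 1: a=-1 b=2/3 c=-2 d=1/3
S(2) = -2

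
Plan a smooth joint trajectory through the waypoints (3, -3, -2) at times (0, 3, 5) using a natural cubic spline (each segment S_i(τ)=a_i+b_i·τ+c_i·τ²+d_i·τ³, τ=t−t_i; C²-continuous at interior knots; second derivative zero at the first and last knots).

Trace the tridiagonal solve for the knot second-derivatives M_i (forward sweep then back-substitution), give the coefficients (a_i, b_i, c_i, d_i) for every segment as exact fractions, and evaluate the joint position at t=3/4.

  seg 0: a=3 b=-11/4 c=0 d=1/12
  seg 1: a=-3 b=-1/2 c=3/4 d=-1/8
S(3/4) = 249/256

Δ: Δ0=-2, Δ1=1/2
row 1: diag=10, rhs=15; c'=1/5, d'=3/2
back: M1=3/2
M: M0=0, M1=3/2, M2=0
seg 0: a=3, c=M0/2=0, d=(M1−M0)/(6·3)=1/12, b=Δ0−h0·(2M0+M1)/6=-11/4
seg 1: a=-3, c=M1/2=3/4, d=(M2−M1)/(6·2)=-1/8, b=Δ1−h1·(2M1+M2)/6=-1/2
t_q=3/4 → seg 0, τ=3/4; S=3+-11/4·τ+0·τ²+1/12·τ³=249/256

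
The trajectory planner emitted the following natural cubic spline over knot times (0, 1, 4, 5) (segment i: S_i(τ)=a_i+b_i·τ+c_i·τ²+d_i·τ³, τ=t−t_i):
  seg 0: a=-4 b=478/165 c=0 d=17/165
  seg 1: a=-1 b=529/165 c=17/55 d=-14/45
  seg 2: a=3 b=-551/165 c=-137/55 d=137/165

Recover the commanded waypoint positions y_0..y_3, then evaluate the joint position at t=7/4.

y_0=-4 y_1=-1 y_2=3 y_3=-2
S(7/4) = 2547/1760

y_0 = S_0(0) = a_0 = -4
y_1 = S_1(0) = a_1 = -1
y_2 = S_2(0) = a_2 = 3
y_3 = S_2(1) = -2
t_q=7/4 is in segment 1 (τ=3/4); S_1(τ)=2547/1760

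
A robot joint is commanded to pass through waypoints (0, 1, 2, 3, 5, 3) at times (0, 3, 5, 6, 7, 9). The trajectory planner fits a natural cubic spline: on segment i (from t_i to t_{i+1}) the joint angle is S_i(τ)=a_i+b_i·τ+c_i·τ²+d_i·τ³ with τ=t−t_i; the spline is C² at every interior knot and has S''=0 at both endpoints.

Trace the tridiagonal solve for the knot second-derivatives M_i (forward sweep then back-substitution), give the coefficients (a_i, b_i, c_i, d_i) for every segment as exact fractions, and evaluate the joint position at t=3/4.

  seg 0: a=0 b=1075/3684 c=0 d=17/3684
  seg 1: a=1 b=767/1842 c=51/1228 d=1/7368
  seg 2: a=2 b=538/921 c=13/307 d=344/921
  seg 3: a=3 b=1648/921 c=357/307 d=-877/921
  seg 4: a=5 b=1159/921 c=-520/307 d=260/921
S(3/4) = 17353/78592

Δ: Δ0=1/3, Δ1=1/2, Δ2=1, Δ3=2, Δ4=-1
row 1: diag=10, rhs=1; c'=1/5, d'=1/10
row 2: denom=6−2·1/5=28/5; d'=(3−2·1/10)/(28/5)=1/2
row 3: denom=4−1·5/28=107/28; d'=(6−1·1/2)/(107/28)=154/107
row 4: denom=6−1·28/107=614/107; d'=(-18−1·154/107)/(614/107)=-1040/307
back: M4=-1040/307
back: M3=154/107−28/107·-1040/307=714/307
back: M2=1/2−5/28·714/307=26/307
back: M1=1/10−1/5·26/307=51/614
M: M0=0, M1=51/614, M2=26/307, M3=714/307, M4=-1040/307, M5=0
seg 0: a=0, c=M0/2=0, d=(M1−M0)/(6·3)=17/3684, b=Δ0−h0·(2M0+M1)/6=1075/3684
seg 1: a=1, c=M1/2=51/1228, d=(M2−M1)/(6·2)=1/7368, b=Δ1−h1·(2M1+M2)/6=767/1842
seg 2: a=2, c=M2/2=13/307, d=(M3−M2)/(6·1)=344/921, b=Δ2−h2·(2M2+M3)/6=538/921
seg 3: a=3, c=M3/2=357/307, d=(M4−M3)/(6·1)=-877/921, b=Δ3−h3·(2M3+M4)/6=1648/921
seg 4: a=5, c=M4/2=-520/307, d=(M5−M4)/(6·2)=260/921, b=Δ4−h4·(2M4+M5)/6=1159/921
t_q=3/4 → seg 0, τ=3/4; S=0+1075/3684·τ+0·τ²+17/3684·τ³=17353/78592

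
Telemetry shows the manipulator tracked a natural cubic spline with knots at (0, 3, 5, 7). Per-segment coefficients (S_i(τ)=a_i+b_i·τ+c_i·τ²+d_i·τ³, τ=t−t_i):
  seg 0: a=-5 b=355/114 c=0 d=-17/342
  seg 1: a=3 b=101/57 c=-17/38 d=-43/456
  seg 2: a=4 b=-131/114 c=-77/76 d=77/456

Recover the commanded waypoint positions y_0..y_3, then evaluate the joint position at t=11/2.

y_0 = S_0(0) = a_0 = -5
y_1 = S_1(0) = a_1 = 3
y_2 = S_2(0) = a_2 = 4
y_3 = S_2(2) = -1
t_q=11/2 is in segment 2 (τ=1/2); S_2(τ)=3883/1216

y_0=-5 y_1=3 y_2=4 y_3=-1
S(11/2) = 3883/1216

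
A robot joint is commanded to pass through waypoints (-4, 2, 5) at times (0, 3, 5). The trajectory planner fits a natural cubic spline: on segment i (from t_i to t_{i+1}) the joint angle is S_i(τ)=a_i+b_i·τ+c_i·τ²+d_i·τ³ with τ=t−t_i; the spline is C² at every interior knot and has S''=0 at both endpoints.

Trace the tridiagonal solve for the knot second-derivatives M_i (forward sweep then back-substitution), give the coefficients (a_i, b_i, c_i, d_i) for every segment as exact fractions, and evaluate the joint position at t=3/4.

  seg 0: a=-4 b=43/20 c=0 d=-1/60
  seg 1: a=2 b=17/10 c=-3/20 d=1/40
S(3/4) = -613/256

Δ: Δ0=2, Δ1=3/2
row 1: diag=10, rhs=-3; c'=1/5, d'=-3/10
back: M1=-3/10
M: M0=0, M1=-3/10, M2=0
seg 0: a=-4, c=M0/2=0, d=(M1−M0)/(6·3)=-1/60, b=Δ0−h0·(2M0+M1)/6=43/20
seg 1: a=2, c=M1/2=-3/20, d=(M2−M1)/(6·2)=1/40, b=Δ1−h1·(2M1+M2)/6=17/10
t_q=3/4 → seg 0, τ=3/4; S=-4+43/20·τ+0·τ²+-1/60·τ³=-613/256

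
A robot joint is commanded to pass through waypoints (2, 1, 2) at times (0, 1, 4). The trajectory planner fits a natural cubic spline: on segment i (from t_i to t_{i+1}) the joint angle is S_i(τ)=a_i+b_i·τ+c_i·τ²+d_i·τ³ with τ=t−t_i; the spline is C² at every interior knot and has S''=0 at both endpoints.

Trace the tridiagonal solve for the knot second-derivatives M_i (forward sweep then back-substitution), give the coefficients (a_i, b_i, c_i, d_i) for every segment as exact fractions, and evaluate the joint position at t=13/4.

  seg 0: a=2 b=-7/6 c=0 d=1/6
  seg 1: a=1 b=-2/3 c=1/2 d=-1/18
S(13/4) = 179/128

Δ: Δ0=-1, Δ1=1/3
row 1: diag=8, rhs=8; c'=3/8, d'=1
back: M1=1
M: M0=0, M1=1, M2=0
seg 0: a=2, c=M0/2=0, d=(M1−M0)/(6·1)=1/6, b=Δ0−h0·(2M0+M1)/6=-7/6
seg 1: a=1, c=M1/2=1/2, d=(M2−M1)/(6·3)=-1/18, b=Δ1−h1·(2M1+M2)/6=-2/3
t_q=13/4 → seg 1, τ=9/4; S=1+-2/3·τ+1/2·τ²+-1/18·τ³=179/128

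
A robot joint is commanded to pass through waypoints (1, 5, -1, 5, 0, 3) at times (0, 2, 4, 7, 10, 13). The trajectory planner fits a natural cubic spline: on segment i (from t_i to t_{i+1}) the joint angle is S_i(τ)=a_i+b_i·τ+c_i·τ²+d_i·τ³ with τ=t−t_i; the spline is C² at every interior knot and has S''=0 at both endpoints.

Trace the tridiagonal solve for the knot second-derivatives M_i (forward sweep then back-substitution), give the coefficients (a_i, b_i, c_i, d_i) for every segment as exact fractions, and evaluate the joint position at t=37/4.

Δ: Δ0=2, Δ1=-3, Δ2=2, Δ3=-5/3, Δ4=1
row 1: diag=8, rhs=-30; c'=1/4, d'=-15/4
row 2: denom=10−2·1/4=19/2; d'=(30−2·-15/4)/(19/2)=75/19
row 3: denom=12−3·6/19=210/19; d'=(-22−3·75/19)/(210/19)=-643/210
row 4: denom=12−3·19/70=783/70; d'=(16−3·-643/210)/(783/70)=1763/783
back: M4=1763/783
back: M3=-643/210−19/70·1763/783=-2876/783
back: M2=75/19−6/19·-2876/783=1333/261
back: M1=-15/4−1/4·1333/261=-1312/261
M: M0=0, M1=-1312/261, M2=1333/261, M3=-2876/783, M4=1763/783, M5=0
seg 0: a=1, c=M0/2=0, d=(M1−M0)/(6·2)=-328/783, b=Δ0−h0·(2M0+M1)/6=2878/783
seg 1: a=5, c=M1/2=-656/261, d=(M2−M1)/(6·2)=2645/3132, b=Δ1−h1·(2M1+M2)/6=-1058/783
seg 2: a=-1, c=M2/2=1333/522, d=(M3−M2)/(6·3)=-6875/14094, b=Δ2−h2·(2M2+M3)/6=-995/783
seg 3: a=5, c=M3/2=-1438/783, d=(M4−M3)/(6·3)=4639/14094, b=Δ3−h3·(2M3+M4)/6=1379/1566
seg 4: a=0, c=M4/2=1763/1566, d=(M5−M4)/(6·3)=-1763/14094, b=Δ4−h4·(2M4+M5)/6=-980/783
t_q=37/4 → seg 3, τ=9/4; S=5+1379/1566·τ+-1438/783·τ²+4639/14094·τ³=15959/11136

  seg 0: a=1 b=2878/783 c=0 d=-328/783
  seg 1: a=5 b=-1058/783 c=-656/261 d=2645/3132
  seg 2: a=-1 b=-995/783 c=1333/522 d=-6875/14094
  seg 3: a=5 b=1379/1566 c=-1438/783 d=4639/14094
  seg 4: a=0 b=-980/783 c=1763/1566 d=-1763/14094
S(37/4) = 15959/11136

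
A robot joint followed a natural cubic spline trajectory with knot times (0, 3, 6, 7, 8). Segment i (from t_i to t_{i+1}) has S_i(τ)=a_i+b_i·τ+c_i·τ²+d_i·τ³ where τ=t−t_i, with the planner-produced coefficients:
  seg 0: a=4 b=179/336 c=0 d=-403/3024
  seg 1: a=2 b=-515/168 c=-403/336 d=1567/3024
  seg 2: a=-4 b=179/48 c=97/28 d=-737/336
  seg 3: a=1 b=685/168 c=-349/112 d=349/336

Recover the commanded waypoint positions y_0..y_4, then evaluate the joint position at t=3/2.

y_0=4 y_1=2 y_2=-4 y_3=1 y_4=3
S(3/2) = 3897/896

y_0 = S_0(0) = a_0 = 4
y_1 = S_1(0) = a_1 = 2
y_2 = S_2(0) = a_2 = -4
y_3 = S_3(0) = a_3 = 1
y_4 = S_3(1) = 3
t_q=3/2 is in segment 0 (τ=3/2); S_0(τ)=3897/896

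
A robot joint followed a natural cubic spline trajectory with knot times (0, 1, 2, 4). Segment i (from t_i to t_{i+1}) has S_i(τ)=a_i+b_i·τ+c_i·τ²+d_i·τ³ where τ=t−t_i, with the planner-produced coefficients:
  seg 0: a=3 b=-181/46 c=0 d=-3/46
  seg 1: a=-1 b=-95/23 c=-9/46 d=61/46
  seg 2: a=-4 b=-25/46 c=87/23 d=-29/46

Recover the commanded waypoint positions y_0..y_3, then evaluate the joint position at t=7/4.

y_0 = S_0(0) = a_0 = 3
y_1 = S_1(0) = a_1 = -1
y_2 = S_2(0) = a_2 = -4
y_3 = S_2(2) = 5
t_q=7/4 is in segment 1 (τ=3/4); S_1(τ)=-467/128

y_0=3 y_1=-1 y_2=-4 y_3=5
S(7/4) = -467/128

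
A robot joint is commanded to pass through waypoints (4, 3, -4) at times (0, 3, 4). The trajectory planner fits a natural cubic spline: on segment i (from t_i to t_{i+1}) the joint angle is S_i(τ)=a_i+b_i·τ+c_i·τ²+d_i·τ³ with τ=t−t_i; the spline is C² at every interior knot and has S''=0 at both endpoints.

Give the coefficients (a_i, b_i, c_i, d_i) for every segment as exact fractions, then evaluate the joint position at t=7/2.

Δ: Δ0=-1/3, Δ1=-7
row 1: diag=8, rhs=-40; c'=1/8, d'=-5
back: M1=-5
M: M0=0, M1=-5, M2=0
seg 0: a=4, c=M0/2=0, d=(M1−M0)/(6·3)=-5/18, b=Δ0−h0·(2M0+M1)/6=13/6
seg 1: a=3, c=M1/2=-5/2, d=(M2−M1)/(6·1)=5/6, b=Δ1−h1·(2M1+M2)/6=-16/3
t_q=7/2 → seg 1, τ=1/2; S=3+-16/3·τ+-5/2·τ²+5/6·τ³=-3/16

  seg 0: a=4 b=13/6 c=0 d=-5/18
  seg 1: a=3 b=-16/3 c=-5/2 d=5/6
S(7/2) = -3/16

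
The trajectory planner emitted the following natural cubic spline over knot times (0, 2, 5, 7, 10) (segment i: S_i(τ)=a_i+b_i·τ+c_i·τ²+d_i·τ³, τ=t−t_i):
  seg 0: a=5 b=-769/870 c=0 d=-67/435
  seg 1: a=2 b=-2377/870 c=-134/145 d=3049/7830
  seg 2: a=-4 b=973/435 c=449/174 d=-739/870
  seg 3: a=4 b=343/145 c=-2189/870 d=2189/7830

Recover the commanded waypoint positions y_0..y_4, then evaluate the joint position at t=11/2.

y_0 = S_0(0) = a_0 = 5
y_1 = S_1(0) = a_1 = 2
y_2 = S_2(0) = a_2 = -4
y_3 = S_3(0) = a_3 = 4
y_4 = S_3(3) = -4
t_q=11/2 is in segment 2 (τ=1/2); S_2(τ)=-1087/464

y_0=5 y_1=2 y_2=-4 y_3=4 y_4=-4
S(11/2) = -1087/464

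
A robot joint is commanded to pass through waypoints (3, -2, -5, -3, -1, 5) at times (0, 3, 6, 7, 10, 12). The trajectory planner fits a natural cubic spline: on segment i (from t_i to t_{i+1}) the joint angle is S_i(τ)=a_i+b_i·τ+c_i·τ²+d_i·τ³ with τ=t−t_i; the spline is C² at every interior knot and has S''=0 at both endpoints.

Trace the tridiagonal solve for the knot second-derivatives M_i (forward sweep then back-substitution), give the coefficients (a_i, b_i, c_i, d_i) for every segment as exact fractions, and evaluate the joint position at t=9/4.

Δ: Δ0=-5/3, Δ1=-1, Δ2=2, Δ3=2/3, Δ4=3
row 1: diag=12, rhs=4; c'=1/4, d'=1/3
row 2: denom=8−3·1/4=29/4; d'=(18−3·1/3)/(29/4)=68/29
row 3: denom=8−1·4/29=228/29; d'=(-8−1·68/29)/(228/29)=-25/19
row 4: denom=10−3·29/76=673/76; d'=(14−3·-25/19)/(673/76)=1364/673
back: M4=1364/673
back: M3=-25/19−29/76·1364/673=-1406/673
back: M2=68/29−4/29·-1406/673=1772/673
back: M1=1/3−1/4·1772/673=-656/2019
M: M0=0, M1=-656/2019, M2=1772/673, M3=-1406/673, M4=1364/673, M5=0
seg 0: a=3, c=M0/2=0, d=(M1−M0)/(6·3)=-328/18171, b=Δ0−h0·(2M0+M1)/6=-3037/2019
seg 1: a=-2, c=M1/2=-328/2019, d=(M2−M1)/(6·3)=2986/18171, b=Δ1−h1·(2M1+M2)/6=-4021/2019
seg 2: a=-5, c=M2/2=886/673, d=(M3−M2)/(6·1)=-1589/2019, b=Δ2−h2·(2M2+M3)/6=2969/2019
seg 3: a=-3, c=M3/2=-703/673, d=(M4−M3)/(6·3)=1385/6057, b=Δ3−h3·(2M3+M4)/6=3518/2019
seg 4: a=-1, c=M4/2=682/673, d=(M5−M4)/(6·2)=-341/2019, b=Δ4−h4·(2M4+M5)/6=3329/2019
t_q=9/4 → seg 0, τ=9/4; S=3+-3037/2019·τ+0·τ²+-328/18171·τ³=-3177/5384

  seg 0: a=3 b=-3037/2019 c=0 d=-328/18171
  seg 1: a=-2 b=-4021/2019 c=-328/2019 d=2986/18171
  seg 2: a=-5 b=2969/2019 c=886/673 d=-1589/2019
  seg 3: a=-3 b=3518/2019 c=-703/673 d=1385/6057
  seg 4: a=-1 b=3329/2019 c=682/673 d=-341/2019
S(9/4) = -3177/5384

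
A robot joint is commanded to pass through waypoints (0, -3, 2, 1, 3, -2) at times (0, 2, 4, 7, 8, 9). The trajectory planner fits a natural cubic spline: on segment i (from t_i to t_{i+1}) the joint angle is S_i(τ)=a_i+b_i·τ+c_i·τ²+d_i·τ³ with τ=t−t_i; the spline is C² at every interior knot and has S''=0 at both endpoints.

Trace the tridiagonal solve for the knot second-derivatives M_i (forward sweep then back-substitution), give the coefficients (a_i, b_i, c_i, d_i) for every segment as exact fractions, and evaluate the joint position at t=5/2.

  seg 0: a=0 b=-4381/1551 c=0 d=4109/12408
  seg 1: a=-3 b=3565/3102 c=4109/2068 d=-8137/12408
  seg 2: a=2 b=1904/1551 c=-1007/517 d=246/517
  seg 3: a=1 b=3704/1551 c=1207/517 d=-4223/1551
  seg 4: a=3 b=-1723/1551 c=-3016/517 d=3016/1551
S(5/2) = -66527/33088

Δ: Δ0=-3/2, Δ1=5/2, Δ2=-1/3, Δ3=2, Δ4=-5
row 1: diag=8, rhs=24; c'=1/4, d'=3
row 2: denom=10−2·1/4=19/2; d'=(-17−2·3)/(19/2)=-46/19
row 3: denom=8−3·6/19=134/19; d'=(14−3·-46/19)/(134/19)=202/67
row 4: denom=4−1·19/134=517/134; d'=(-42−1·202/67)/(517/134)=-6032/517
back: M4=-6032/517
back: M3=202/67−19/134·-6032/517=2414/517
back: M2=-46/19−6/19·2414/517=-2014/517
back: M1=3−1/4·-2014/517=4109/1034
M: M0=0, M1=4109/1034, M2=-2014/517, M3=2414/517, M4=-6032/517, M5=0
seg 0: a=0, c=M0/2=0, d=(M1−M0)/(6·2)=4109/12408, b=Δ0−h0·(2M0+M1)/6=-4381/1551
seg 1: a=-3, c=M1/2=4109/2068, d=(M2−M1)/(6·2)=-8137/12408, b=Δ1−h1·(2M1+M2)/6=3565/3102
seg 2: a=2, c=M2/2=-1007/517, d=(M3−M2)/(6·3)=246/517, b=Δ2−h2·(2M2+M3)/6=1904/1551
seg 3: a=1, c=M3/2=1207/517, d=(M4−M3)/(6·1)=-4223/1551, b=Δ3−h3·(2M3+M4)/6=3704/1551
seg 4: a=3, c=M4/2=-3016/517, d=(M5−M4)/(6·1)=3016/1551, b=Δ4−h4·(2M4+M5)/6=-1723/1551
t_q=5/2 → seg 1, τ=1/2; S=-3+3565/3102·τ+4109/2068·τ²+-8137/12408·τ³=-66527/33088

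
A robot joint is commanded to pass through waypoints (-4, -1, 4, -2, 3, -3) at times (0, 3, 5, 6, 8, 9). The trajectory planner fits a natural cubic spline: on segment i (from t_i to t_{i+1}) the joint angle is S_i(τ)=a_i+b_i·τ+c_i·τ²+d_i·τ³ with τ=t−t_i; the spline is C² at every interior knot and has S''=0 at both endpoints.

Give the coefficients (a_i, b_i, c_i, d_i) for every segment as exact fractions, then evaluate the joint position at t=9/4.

Δ: Δ0=1, Δ1=5/2, Δ2=-6, Δ3=5/2, Δ4=-6
row 1: diag=10, rhs=9; c'=1/5, d'=9/10
row 2: denom=6−2·1/5=28/5; d'=(-51−2·9/10)/(28/5)=-66/7
row 3: denom=6−1·5/28=163/28; d'=(51−1·-66/7)/(163/28)=1692/163
row 4: denom=6−2·56/163=866/163; d'=(-51−2·1692/163)/(866/163)=-11697/866
back: M4=-11697/866
back: M3=1692/163−56/163·-11697/866=6504/433
back: M2=-66/7−5/28·6504/433=-5244/433
back: M1=9/10−1/5·-5244/433=2877/866
M: M0=0, M1=2877/866, M2=-5244/433, M3=6504/433, M4=-11697/866, M5=0
seg 0: a=-4, c=M0/2=0, d=(M1−M0)/(6·3)=959/5196, b=Δ0−h0·(2M0+M1)/6=-1145/1732
seg 1: a=-1, c=M1/2=2877/1732, d=(M2−M1)/(6·2)=-4455/3464, b=Δ1−h1·(2M1+M2)/6=3743/866
seg 2: a=4, c=M2/2=-2622/433, d=(M3−M2)/(6·1)=1958/433, b=Δ2−h2·(2M2+M3)/6=-1934/433
seg 3: a=-2, c=M3/2=3252/433, d=(M4−M3)/(6·2)=-8235/3464, b=Δ3−h3·(2M3+M4)/6=-1304/433
seg 4: a=3, c=M4/2=-11697/1732, d=(M5−M4)/(6·1)=3899/1732, b=Δ4−h4·(2M4+M5)/6=-1297/866
t_q=9/4 → seg 0, τ=9/4; S=-4+-1145/1732·τ+0·τ²+959/5196·τ³=-375235/110848

  seg 0: a=-4 b=-1145/1732 c=0 d=959/5196
  seg 1: a=-1 b=3743/866 c=2877/1732 d=-4455/3464
  seg 2: a=4 b=-1934/433 c=-2622/433 d=1958/433
  seg 3: a=-2 b=-1304/433 c=3252/433 d=-8235/3464
  seg 4: a=3 b=-1297/866 c=-11697/1732 d=3899/1732
S(9/4) = -375235/110848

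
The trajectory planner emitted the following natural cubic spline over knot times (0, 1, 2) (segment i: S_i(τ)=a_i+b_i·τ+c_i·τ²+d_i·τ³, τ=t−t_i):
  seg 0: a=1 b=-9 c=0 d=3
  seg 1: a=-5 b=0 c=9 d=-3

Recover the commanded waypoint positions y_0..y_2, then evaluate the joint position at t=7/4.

y_0 = S_0(0) = a_0 = 1
y_1 = S_1(0) = a_1 = -5
y_2 = S_1(1) = 1
t_q=7/4 is in segment 1 (τ=3/4); S_1(τ)=-77/64

y_0=1 y_1=-5 y_2=1
S(7/4) = -77/64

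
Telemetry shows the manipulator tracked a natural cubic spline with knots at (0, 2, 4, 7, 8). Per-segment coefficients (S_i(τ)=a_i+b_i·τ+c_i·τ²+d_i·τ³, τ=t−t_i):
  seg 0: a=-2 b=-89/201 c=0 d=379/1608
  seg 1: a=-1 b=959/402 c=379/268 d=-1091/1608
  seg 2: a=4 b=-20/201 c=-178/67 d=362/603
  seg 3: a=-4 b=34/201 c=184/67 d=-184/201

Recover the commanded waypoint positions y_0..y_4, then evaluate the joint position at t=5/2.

y_0 = S_0(0) = a_0 = -2
y_1 = S_1(0) = a_1 = -1
y_2 = S_2(0) = a_2 = 4
y_3 = S_3(0) = a_3 = -4
y_4 = S_3(1) = -2
t_q=5/2 is in segment 1 (τ=1/2); S_1(τ)=1979/4288

y_0=-2 y_1=-1 y_2=4 y_3=-4 y_4=-2
S(5/2) = 1979/4288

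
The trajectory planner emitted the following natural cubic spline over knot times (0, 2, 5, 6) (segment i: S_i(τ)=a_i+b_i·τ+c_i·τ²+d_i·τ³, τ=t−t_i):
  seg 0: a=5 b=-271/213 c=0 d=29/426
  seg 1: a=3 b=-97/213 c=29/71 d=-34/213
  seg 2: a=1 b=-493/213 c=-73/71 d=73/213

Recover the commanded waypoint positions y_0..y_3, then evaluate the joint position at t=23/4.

y_0 = S_0(0) = a_0 = 5
y_1 = S_1(0) = a_1 = 3
y_2 = S_2(0) = a_2 = 1
y_3 = S_2(1) = -2
t_q=23/4 is in segment 2 (τ=3/4); S_2(τ)=-5315/4544

y_0=5 y_1=3 y_2=1 y_3=-2
S(23/4) = -5315/4544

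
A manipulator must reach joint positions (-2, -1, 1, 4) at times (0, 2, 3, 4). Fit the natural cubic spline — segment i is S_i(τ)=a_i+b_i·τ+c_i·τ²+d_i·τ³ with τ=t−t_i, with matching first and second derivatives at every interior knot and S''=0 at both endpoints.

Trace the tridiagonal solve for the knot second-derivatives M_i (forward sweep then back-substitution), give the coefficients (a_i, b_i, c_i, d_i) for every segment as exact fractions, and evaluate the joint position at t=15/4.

Δ: Δ0=1/2, Δ1=2, Δ2=3
row 1: diag=6, rhs=9; c'=1/6, d'=3/2
row 2: denom=4−1·1/6=23/6; d'=(6−1·3/2)/(23/6)=27/23
back: M2=27/23
back: M1=3/2−1/6·27/23=30/23
M: M0=0, M1=30/23, M2=27/23, M3=0
seg 0: a=-2, c=M0/2=0, d=(M1−M0)/(6·2)=5/46, b=Δ0−h0·(2M0+M1)/6=3/46
seg 1: a=-1, c=M1/2=15/23, d=(M2−M1)/(6·1)=-1/46, b=Δ1−h1·(2M1+M2)/6=63/46
seg 2: a=1, c=M2/2=27/46, d=(M3−M2)/(6·1)=-9/46, b=Δ2−h2·(2M2+M3)/6=60/23
t_q=15/4 → seg 2, τ=3/4; S=1+60/23·τ+27/46·τ²+-9/46·τ³=9433/2944

  seg 0: a=-2 b=3/46 c=0 d=5/46
  seg 1: a=-1 b=63/46 c=15/23 d=-1/46
  seg 2: a=1 b=60/23 c=27/46 d=-9/46
S(15/4) = 9433/2944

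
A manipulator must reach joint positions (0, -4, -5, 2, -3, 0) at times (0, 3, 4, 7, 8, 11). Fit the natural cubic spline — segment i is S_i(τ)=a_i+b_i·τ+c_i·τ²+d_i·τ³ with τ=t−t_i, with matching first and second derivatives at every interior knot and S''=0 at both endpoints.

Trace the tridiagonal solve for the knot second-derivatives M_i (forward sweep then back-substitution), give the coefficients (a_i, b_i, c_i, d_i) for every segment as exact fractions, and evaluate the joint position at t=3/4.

Δ: Δ0=-4/3, Δ1=-1, Δ2=7/3, Δ3=-5, Δ4=1
row 1: diag=8, rhs=2; c'=1/8, d'=1/4
row 2: denom=8−1·1/8=63/8; d'=(20−1·1/4)/(63/8)=158/63
row 3: denom=8−3·8/21=48/7; d'=(-44−3·158/63)/(48/7)=-541/72
row 4: denom=8−1·7/48=377/48; d'=(36−1·-541/72)/(377/48)=482/87
back: M4=482/87
back: M3=-541/72−7/48·482/87=-724/87
back: M2=158/63−8/21·-724/87=494/87
back: M1=1/4−1/8·494/87=-40/87
M: M0=0, M1=-40/87, M2=494/87, M3=-724/87, M4=482/87, M5=0
seg 0: a=0, c=M0/2=0, d=(M1−M0)/(6·3)=-20/783, b=Δ0−h0·(2M0+M1)/6=-32/29
seg 1: a=-4, c=M1/2=-20/87, d=(M2−M1)/(6·1)=89/87, b=Δ1−h1·(2M1+M2)/6=-52/29
seg 2: a=-5, c=M2/2=247/87, d=(M3−M2)/(6·3)=-7/9, b=Δ2−h2·(2M2+M3)/6=71/87
seg 3: a=2, c=M3/2=-362/87, d=(M4−M3)/(6·1)=67/29, b=Δ3−h3·(2M3+M4)/6=-274/87
seg 4: a=-3, c=M4/2=241/87, d=(M5−M4)/(6·3)=-241/783, b=Δ4−h4·(2M4+M5)/6=-395/87
t_q=3/4 → seg 0, τ=3/4; S=0+-32/29·τ+0·τ²+-20/783·τ³=-389/464

  seg 0: a=0 b=-32/29 c=0 d=-20/783
  seg 1: a=-4 b=-52/29 c=-20/87 d=89/87
  seg 2: a=-5 b=71/87 c=247/87 d=-7/9
  seg 3: a=2 b=-274/87 c=-362/87 d=67/29
  seg 4: a=-3 b=-395/87 c=241/87 d=-241/783
S(3/4) = -389/464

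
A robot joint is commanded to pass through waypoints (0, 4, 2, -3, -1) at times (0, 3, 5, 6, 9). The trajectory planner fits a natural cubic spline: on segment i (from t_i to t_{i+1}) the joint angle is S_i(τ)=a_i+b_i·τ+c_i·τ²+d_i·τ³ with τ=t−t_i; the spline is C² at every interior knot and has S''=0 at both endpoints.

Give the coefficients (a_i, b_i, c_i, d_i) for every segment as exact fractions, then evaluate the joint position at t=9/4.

Δ: Δ0=4/3, Δ1=-1, Δ2=-5, Δ3=2/3
row 1: diag=10, rhs=-14; c'=1/5, d'=-7/5
row 2: denom=6−2·1/5=28/5; d'=(-24−2·-7/5)/(28/5)=-53/14
row 3: denom=8−1·5/28=219/28; d'=(34−1·-53/14)/(219/28)=1058/219
back: M3=1058/219
back: M2=-53/14−5/28·1058/219=-1018/219
back: M1=-7/5−1/5·-1018/219=-103/219
M: M0=0, M1=-103/219, M2=-1018/219, M3=1058/219, M4=0
seg 0: a=0, c=M0/2=0, d=(M1−M0)/(6·3)=-103/3942, b=Δ0−h0·(2M0+M1)/6=229/146
seg 1: a=4, c=M1/2=-103/438, d=(M2−M1)/(6·2)=-305/876, b=Δ1−h1·(2M1+M2)/6=63/73
seg 2: a=2, c=M2/2=-509/219, d=(M3−M2)/(6·1)=346/219, b=Δ2−h2·(2M2+M3)/6=-932/219
seg 3: a=-3, c=M3/2=529/219, d=(M4−M3)/(6·3)=-529/1971, b=Δ3−h3·(2M3+M4)/6=-304/73
t_q=9/4 → seg 0, τ=9/4; S=0+229/146·τ+0·τ²+-103/3942·τ³=30195/9344

  seg 0: a=0 b=229/146 c=0 d=-103/3942
  seg 1: a=4 b=63/73 c=-103/438 d=-305/876
  seg 2: a=2 b=-932/219 c=-509/219 d=346/219
  seg 3: a=-3 b=-304/73 c=529/219 d=-529/1971
S(9/4) = 30195/9344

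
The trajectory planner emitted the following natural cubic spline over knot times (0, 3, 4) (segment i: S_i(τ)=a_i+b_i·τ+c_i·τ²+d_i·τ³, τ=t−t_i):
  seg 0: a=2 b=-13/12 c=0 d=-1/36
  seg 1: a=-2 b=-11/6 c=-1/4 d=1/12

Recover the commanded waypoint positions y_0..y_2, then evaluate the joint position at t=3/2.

y_0 = S_0(0) = a_0 = 2
y_1 = S_1(0) = a_1 = -2
y_2 = S_1(1) = -4
t_q=3/2 is in segment 0 (τ=3/2); S_0(τ)=9/32

y_0=2 y_1=-2 y_2=-4
S(3/2) = 9/32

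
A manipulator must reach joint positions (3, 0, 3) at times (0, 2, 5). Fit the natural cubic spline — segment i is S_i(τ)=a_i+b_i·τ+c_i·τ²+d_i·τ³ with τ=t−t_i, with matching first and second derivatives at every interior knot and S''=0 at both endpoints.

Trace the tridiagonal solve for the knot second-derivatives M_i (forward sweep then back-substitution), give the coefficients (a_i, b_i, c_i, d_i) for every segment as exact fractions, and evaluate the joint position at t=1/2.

Δ: Δ0=-3/2, Δ1=1
row 1: diag=10, rhs=15; c'=3/10, d'=3/2
back: M1=3/2
M: M0=0, M1=3/2, M2=0
seg 0: a=3, c=M0/2=0, d=(M1−M0)/(6·2)=1/8, b=Δ0−h0·(2M0+M1)/6=-2
seg 1: a=0, c=M1/2=3/4, d=(M2−M1)/(6·3)=-1/12, b=Δ1−h1·(2M1+M2)/6=-1/2
t_q=1/2 → seg 0, τ=1/2; S=3+-2·τ+0·τ²+1/8·τ³=129/64

  seg 0: a=3 b=-2 c=0 d=1/8
  seg 1: a=0 b=-1/2 c=3/4 d=-1/12
S(1/2) = 129/64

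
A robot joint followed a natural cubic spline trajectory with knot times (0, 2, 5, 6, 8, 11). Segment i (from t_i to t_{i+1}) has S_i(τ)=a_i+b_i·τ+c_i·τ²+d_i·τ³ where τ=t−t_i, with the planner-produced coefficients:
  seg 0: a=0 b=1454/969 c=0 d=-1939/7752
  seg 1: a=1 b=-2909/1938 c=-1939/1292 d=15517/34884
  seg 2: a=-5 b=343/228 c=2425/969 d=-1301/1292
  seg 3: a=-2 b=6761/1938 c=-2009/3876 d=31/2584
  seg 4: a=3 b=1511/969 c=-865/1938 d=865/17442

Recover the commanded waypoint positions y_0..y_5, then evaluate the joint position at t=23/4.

y_0 = S_0(0) = a_0 = 0
y_1 = S_1(0) = a_1 = 1
y_2 = S_2(0) = a_2 = -5
y_3 = S_3(0) = a_3 = -2
y_4 = S_4(0) = a_4 = 3
y_5 = S_4(3) = 5
t_q=23/4 is in segment 2 (τ=3/4); S_2(τ)=-238871/82688

y_0=0 y_1=1 y_2=-5 y_3=-2 y_4=3 y_5=5
S(23/4) = -238871/82688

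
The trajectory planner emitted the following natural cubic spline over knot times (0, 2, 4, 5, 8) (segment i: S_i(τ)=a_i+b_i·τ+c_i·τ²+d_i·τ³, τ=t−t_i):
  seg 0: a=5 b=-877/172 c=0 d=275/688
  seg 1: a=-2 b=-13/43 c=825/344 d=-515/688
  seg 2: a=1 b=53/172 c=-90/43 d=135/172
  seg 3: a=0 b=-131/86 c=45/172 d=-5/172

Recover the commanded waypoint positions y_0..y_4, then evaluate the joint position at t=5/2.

y_0 = S_0(0) = a_0 = 5
y_1 = S_1(0) = a_1 = -2
y_2 = S_2(0) = a_2 = 1
y_3 = S_3(0) = a_3 = 0
y_4 = S_3(3) = -3
t_q=5/2 is in segment 1 (τ=1/2); S_1(τ)=-9055/5504

y_0=5 y_1=-2 y_2=1 y_3=0 y_4=-3
S(5/2) = -9055/5504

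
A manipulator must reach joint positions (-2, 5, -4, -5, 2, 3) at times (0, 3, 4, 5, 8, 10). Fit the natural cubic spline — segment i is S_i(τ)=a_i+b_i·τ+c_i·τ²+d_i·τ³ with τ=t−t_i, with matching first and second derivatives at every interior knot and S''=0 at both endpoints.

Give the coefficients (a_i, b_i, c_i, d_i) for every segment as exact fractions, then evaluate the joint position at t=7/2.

  seg 0: a=-2 b=31705/4242 c=0 d=-2423/4242
  seg 1: a=5 b=-16858/2121 c=-7269/1414 d=17345/4242
  seg 2: a=-4 b=-25295/4242 c=5038/707 d=-9175/4242
  seg 3: a=-5 b=3818/2121 c=901/1414 d=-1949/12726
  seg 4: a=2 b=6313/4242 c=-524/707 d=262/2121
S(7/2) = 407/1616

Δ: Δ0=7/3, Δ1=-9, Δ2=-1, Δ3=7/3, Δ4=1/2
row 1: diag=8, rhs=-68; c'=1/8, d'=-17/2
row 2: denom=4−1·1/8=31/8; d'=(48−1·-17/2)/(31/8)=452/31
row 3: denom=8−1·8/31=240/31; d'=(20−1·452/31)/(240/31)=7/10
row 4: denom=10−3·31/80=707/80; d'=(-11−3·7/10)/(707/80)=-1048/707
back: M4=-1048/707
back: M3=7/10−31/80·-1048/707=901/707
back: M2=452/31−8/31·901/707=10076/707
back: M1=-17/2−1/8·10076/707=-7269/707
M: M0=0, M1=-7269/707, M2=10076/707, M3=901/707, M4=-1048/707, M5=0
seg 0: a=-2, c=M0/2=0, d=(M1−M0)/(6·3)=-2423/4242, b=Δ0−h0·(2M0+M1)/6=31705/4242
seg 1: a=5, c=M1/2=-7269/1414, d=(M2−M1)/(6·1)=17345/4242, b=Δ1−h1·(2M1+M2)/6=-16858/2121
seg 2: a=-4, c=M2/2=5038/707, d=(M3−M2)/(6·1)=-9175/4242, b=Δ2−h2·(2M2+M3)/6=-25295/4242
seg 3: a=-5, c=M3/2=901/1414, d=(M4−M3)/(6·3)=-1949/12726, b=Δ3−h3·(2M3+M4)/6=3818/2121
seg 4: a=2, c=M4/2=-524/707, d=(M5−M4)/(6·2)=262/2121, b=Δ4−h4·(2M4+M5)/6=6313/4242
t_q=7/2 → seg 1, τ=1/2; S=5+-16858/2121·τ+-7269/1414·τ²+17345/4242·τ³=407/1616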